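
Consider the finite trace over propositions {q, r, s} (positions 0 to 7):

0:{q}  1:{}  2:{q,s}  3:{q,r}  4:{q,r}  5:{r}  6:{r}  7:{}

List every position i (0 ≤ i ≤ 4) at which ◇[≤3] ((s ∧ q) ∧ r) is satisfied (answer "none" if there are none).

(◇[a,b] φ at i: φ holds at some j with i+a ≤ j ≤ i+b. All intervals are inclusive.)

Evaluate at each i in [0,4]:
  i=0: ✗ (none in [0,3])
  i=1: ✗ (none in [1,4])
  i=2: ✗ (none in [2,5])
  i=3: ✗ (none in [3,6])
  i=4: ✗ (none in [4,7])

none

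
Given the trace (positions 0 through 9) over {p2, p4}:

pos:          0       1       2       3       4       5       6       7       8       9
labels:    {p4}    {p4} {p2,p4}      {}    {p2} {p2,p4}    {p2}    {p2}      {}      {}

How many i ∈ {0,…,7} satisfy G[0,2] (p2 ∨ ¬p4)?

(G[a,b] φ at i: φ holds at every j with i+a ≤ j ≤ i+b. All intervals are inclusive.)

Evaluate at each i in [0,7]:
  i=0: ✗ (fails at j=0)
  i=1: ✗ (fails at j=1)
  i=2: ✓ (all of [2,4])
  i=3: ✓ (all of [3,5])
  i=4: ✓ (all of [4,6])
  i=5: ✓ (all of [5,7])
  i=6: ✓ (all of [6,8])
  i=7: ✓ (all of [7,9])
Positions where it holds: {2, 3, 4, 5, 6, 7} → 6.

6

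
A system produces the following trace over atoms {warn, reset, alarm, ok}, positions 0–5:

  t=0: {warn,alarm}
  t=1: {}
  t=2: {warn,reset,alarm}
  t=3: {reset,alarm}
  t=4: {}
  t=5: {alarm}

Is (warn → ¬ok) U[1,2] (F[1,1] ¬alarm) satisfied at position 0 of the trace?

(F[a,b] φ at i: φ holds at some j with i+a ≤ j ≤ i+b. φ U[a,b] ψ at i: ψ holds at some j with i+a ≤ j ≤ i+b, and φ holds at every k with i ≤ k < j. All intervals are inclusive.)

False

Need some j in [1,2] with F[1,1] ¬alarm, and (warn → ¬ok) at every k in [0,j-1].
  j=1: F[1,1] ¬alarm — fails (none in [2,2]).
  j=2: F[1,1] ¬alarm — fails (none in [3,3]).
No j in the window works → until fails.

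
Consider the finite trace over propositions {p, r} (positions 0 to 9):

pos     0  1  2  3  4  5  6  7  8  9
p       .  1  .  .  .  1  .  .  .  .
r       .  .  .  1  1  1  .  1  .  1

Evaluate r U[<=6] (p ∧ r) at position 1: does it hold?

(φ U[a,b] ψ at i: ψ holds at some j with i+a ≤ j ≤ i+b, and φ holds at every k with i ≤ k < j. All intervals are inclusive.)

Need some j in [1,7] with (p ∧ r), and r at every k in [1,j-1].
  j=1: (p ∧ r) false.
  j=2: (p ∧ r) false.
  j=3: (p ∧ r) false.
  j=4: (p ∧ r) false.
  j=5: (p ∧ r) holds, but r fails at k=1 → not this j.
  j=6: (p ∧ r) false.
  j=7: (p ∧ r) false.
No j in the window works → until fails.

No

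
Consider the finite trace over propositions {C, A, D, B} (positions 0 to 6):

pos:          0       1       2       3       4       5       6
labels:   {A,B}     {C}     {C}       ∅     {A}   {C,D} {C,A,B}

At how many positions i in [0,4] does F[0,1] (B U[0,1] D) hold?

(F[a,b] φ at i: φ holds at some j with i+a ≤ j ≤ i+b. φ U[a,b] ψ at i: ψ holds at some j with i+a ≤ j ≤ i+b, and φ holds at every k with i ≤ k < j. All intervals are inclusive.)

Evaluate at each i in [0,4]:
  i=0: ✗ (none in [0,1])
  i=1: ✗ (none in [1,2])
  i=2: ✗ (none in [2,3])
  i=3: ✗ (none in [3,4])
  i=4: ✓ (witness j=5)
Positions where it holds: {4} → 1.

1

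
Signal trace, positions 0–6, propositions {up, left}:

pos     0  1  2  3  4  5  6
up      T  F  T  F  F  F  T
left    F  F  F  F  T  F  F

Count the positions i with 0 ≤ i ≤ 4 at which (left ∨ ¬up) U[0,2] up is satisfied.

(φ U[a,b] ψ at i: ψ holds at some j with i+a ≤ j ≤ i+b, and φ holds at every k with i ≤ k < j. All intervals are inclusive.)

4

Evaluate at each i in [0,4]:
  i=0: ✓ (rhs at j=0)
  i=1: ✓ (rhs at j=2; lhs holds on [1,1])
  i=2: ✓ (rhs at j=2)
  i=3: ✗ (no rhs in [3,5])
  i=4: ✓ (rhs at j=6; lhs holds on [4,5])
Positions where it holds: {0, 1, 2, 4} → 4.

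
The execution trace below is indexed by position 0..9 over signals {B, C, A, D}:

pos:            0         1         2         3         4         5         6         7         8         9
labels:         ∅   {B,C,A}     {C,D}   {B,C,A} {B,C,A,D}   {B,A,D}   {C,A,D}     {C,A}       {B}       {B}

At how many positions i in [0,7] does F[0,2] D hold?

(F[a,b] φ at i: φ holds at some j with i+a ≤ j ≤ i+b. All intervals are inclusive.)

Evaluate at each i in [0,7]:
  i=0: ✓ (witness j=2)
  i=1: ✓ (witness j=2)
  i=2: ✓ (witness j=2)
  i=3: ✓ (witness j=4)
  i=4: ✓ (witness j=4)
  i=5: ✓ (witness j=5)
  i=6: ✓ (witness j=6)
  i=7: ✗ (none in [7,9])
Positions where it holds: {0, 1, 2, 3, 4, 5, 6} → 7.

7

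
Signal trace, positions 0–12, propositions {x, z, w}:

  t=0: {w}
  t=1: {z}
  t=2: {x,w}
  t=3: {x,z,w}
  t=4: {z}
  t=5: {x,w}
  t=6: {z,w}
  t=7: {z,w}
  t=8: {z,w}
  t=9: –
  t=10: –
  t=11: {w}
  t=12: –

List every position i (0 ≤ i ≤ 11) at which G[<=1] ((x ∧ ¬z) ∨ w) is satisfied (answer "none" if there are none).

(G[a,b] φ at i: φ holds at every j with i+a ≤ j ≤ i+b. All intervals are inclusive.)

2, 5, 6, 7

Evaluate at each i in [0,11]:
  i=0: ✗ (fails at j=1)
  i=1: ✗ (fails at j=1)
  i=2: ✓ (all of [2,3])
  i=3: ✗ (fails at j=4)
  i=4: ✗ (fails at j=4)
  i=5: ✓ (all of [5,6])
  i=6: ✓ (all of [6,7])
  i=7: ✓ (all of [7,8])
  i=8: ✗ (fails at j=9)
  i=9: ✗ (fails at j=9)
  i=10: ✗ (fails at j=10)
  i=11: ✗ (fails at j=12)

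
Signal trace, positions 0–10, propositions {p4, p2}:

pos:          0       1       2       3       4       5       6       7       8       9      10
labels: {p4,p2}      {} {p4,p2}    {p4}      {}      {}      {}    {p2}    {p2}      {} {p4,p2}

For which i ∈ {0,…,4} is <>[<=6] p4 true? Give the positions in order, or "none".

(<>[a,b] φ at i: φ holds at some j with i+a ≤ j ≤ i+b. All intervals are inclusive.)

0, 1, 2, 3, 4

Evaluate at each i in [0,4]:
  i=0: ✓ (witness j=0)
  i=1: ✓ (witness j=2)
  i=2: ✓ (witness j=2)
  i=3: ✓ (witness j=3)
  i=4: ✓ (witness j=10)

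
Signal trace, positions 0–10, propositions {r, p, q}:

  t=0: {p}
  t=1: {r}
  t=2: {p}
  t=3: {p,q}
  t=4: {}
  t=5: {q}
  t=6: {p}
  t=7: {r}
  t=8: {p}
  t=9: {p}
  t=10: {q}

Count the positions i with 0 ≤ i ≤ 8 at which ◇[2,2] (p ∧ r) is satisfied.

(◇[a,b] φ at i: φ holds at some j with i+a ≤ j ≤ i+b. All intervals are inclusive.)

Evaluate at each i in [0,8]:
  i=0: ✗ (none in [2,2])
  i=1: ✗ (none in [3,3])
  i=2: ✗ (none in [4,4])
  i=3: ✗ (none in [5,5])
  i=4: ✗ (none in [6,6])
  i=5: ✗ (none in [7,7])
  i=6: ✗ (none in [8,8])
  i=7: ✗ (none in [9,9])
  i=8: ✗ (none in [10,10])
Positions where it holds: {} → 0.

0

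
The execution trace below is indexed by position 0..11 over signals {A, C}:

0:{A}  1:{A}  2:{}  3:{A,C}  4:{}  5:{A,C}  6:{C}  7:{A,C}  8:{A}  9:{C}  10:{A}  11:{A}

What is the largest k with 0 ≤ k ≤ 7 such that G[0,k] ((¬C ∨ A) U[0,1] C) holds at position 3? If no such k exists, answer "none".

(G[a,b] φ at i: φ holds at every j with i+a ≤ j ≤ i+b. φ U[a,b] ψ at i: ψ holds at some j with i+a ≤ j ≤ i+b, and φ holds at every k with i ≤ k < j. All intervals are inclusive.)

6

((¬C ∨ A) U[0,1] C) must hold from j=3 onward; find where it first fails.
  j=3: holds
  j=4: holds
  j=5: holds
  j=6: holds
  j=7: holds
  j=8: holds
  j=9: holds
  j=10: fails
Holds on [3,9], so largest k = 6.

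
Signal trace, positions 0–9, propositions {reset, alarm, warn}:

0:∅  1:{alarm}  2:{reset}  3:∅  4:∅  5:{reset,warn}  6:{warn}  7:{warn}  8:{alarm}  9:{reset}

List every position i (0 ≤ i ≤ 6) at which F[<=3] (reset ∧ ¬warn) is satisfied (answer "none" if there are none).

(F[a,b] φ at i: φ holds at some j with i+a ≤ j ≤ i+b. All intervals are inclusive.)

0, 1, 2, 6

Evaluate at each i in [0,6]:
  i=0: ✓ (witness j=2)
  i=1: ✓ (witness j=2)
  i=2: ✓ (witness j=2)
  i=3: ✗ (none in [3,6])
  i=4: ✗ (none in [4,7])
  i=5: ✗ (none in [5,8])
  i=6: ✓ (witness j=9)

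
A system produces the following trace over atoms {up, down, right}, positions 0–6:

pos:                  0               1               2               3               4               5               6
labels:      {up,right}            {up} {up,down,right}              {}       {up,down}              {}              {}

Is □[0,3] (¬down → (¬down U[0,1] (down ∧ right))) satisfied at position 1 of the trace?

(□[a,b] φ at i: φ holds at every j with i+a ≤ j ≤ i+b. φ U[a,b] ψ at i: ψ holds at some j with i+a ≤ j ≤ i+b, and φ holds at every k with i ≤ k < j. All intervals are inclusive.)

Check (¬down → (¬down U[0,1] (down ∧ right))) at every j in [1,4]:
  j=1: antecedent true; consequent holds → ✓
  j=2: antecedent false → ✓
  j=3: antecedent true; consequent fails → ✗
  j=4: antecedent false → ✓
Fails at j=3 → formula fails.

Does not hold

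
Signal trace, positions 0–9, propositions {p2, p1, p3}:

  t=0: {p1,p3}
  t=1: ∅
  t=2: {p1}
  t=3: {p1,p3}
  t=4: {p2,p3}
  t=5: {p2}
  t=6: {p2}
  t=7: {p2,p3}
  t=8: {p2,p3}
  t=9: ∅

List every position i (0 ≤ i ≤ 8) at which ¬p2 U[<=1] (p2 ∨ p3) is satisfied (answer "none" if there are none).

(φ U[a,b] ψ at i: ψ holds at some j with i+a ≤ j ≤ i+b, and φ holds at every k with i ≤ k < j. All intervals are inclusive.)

Evaluate at each i in [0,8]:
  i=0: ✓ (rhs at j=0)
  i=1: ✗ (no rhs in [1,2])
  i=2: ✓ (rhs at j=3; lhs holds on [2,2])
  i=3: ✓ (rhs at j=3)
  i=4: ✓ (rhs at j=4)
  i=5: ✓ (rhs at j=5)
  i=6: ✓ (rhs at j=6)
  i=7: ✓ (rhs at j=7)
  i=8: ✓ (rhs at j=8)

0, 2, 3, 4, 5, 6, 7, 8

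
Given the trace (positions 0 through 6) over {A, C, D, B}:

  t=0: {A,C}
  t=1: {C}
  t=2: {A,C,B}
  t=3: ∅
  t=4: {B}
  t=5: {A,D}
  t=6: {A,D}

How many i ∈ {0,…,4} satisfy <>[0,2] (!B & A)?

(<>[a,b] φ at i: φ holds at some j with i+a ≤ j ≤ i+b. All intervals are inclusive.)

3

Evaluate at each i in [0,4]:
  i=0: ✓ (witness j=0)
  i=1: ✗ (none in [1,3])
  i=2: ✗ (none in [2,4])
  i=3: ✓ (witness j=5)
  i=4: ✓ (witness j=5)
Positions where it holds: {0, 3, 4} → 3.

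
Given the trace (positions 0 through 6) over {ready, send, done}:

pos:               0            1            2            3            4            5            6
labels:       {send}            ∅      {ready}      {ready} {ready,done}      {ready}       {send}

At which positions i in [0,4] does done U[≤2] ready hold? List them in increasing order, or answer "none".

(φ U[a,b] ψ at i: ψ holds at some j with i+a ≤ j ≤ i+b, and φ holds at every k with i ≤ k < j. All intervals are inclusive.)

2, 3, 4

Evaluate at each i in [0,4]:
  i=0: ✗ (lhs fails at k=0 before rhs at j=2)
  i=1: ✗ (lhs fails at k=1 before rhs at j=2)
  i=2: ✓ (rhs at j=2)
  i=3: ✓ (rhs at j=3)
  i=4: ✓ (rhs at j=4)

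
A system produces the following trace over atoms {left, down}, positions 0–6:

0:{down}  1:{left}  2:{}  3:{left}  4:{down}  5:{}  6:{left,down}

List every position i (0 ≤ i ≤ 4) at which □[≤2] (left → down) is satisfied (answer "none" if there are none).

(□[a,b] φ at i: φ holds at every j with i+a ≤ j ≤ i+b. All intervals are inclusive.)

4

Evaluate at each i in [0,4]:
  i=0: ✗ (fails at j=1)
  i=1: ✗ (fails at j=1)
  i=2: ✗ (fails at j=3)
  i=3: ✗ (fails at j=3)
  i=4: ✓ (all of [4,6])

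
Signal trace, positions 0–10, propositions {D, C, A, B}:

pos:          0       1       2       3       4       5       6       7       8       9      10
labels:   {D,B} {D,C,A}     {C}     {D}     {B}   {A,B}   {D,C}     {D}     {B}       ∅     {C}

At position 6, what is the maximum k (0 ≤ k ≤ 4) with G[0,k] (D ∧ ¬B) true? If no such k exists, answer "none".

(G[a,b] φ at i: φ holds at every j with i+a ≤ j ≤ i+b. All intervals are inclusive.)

1

(D ∧ ¬B) must hold from j=6 onward; find where it first fails.
  j=6: holds
  j=7: holds
  j=8: fails
Holds on [6,7], so largest k = 1.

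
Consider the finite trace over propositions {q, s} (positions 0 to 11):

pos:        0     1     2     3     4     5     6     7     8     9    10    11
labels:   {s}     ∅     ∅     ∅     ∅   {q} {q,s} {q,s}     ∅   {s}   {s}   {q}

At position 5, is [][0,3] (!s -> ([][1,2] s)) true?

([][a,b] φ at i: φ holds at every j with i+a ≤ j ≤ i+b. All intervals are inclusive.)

Yes

Check (!s -> ([][1,2] s)) at every j in [5,8]:
  j=5: antecedent true; consequent holds on [6,7] → ✓
  j=6: antecedent false → ✓
  j=7: antecedent false → ✓
  j=8: antecedent true; consequent holds on [9,10] → ✓
All positions satisfy it → formula holds.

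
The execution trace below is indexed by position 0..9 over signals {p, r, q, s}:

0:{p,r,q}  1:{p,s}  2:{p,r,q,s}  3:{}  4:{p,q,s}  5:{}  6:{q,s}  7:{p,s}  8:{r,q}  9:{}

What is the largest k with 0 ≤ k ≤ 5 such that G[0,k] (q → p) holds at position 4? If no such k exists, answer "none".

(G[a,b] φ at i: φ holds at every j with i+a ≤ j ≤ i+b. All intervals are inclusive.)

(q → p) must hold from j=4 onward; find where it first fails.
  j=4: holds
  j=5: holds
  j=6: fails
Holds on [4,5], so largest k = 1.

1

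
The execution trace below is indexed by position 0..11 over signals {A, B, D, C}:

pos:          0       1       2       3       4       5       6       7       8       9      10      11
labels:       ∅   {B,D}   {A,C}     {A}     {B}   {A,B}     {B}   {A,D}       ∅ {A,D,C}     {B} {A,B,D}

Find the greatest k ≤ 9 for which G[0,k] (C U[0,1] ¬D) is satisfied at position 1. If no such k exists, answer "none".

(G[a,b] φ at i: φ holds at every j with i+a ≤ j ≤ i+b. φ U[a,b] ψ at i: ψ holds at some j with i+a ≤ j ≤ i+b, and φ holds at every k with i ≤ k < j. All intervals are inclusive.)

(C U[0,1] ¬D) must hold from j=1 onward; find where it first fails.
  j=1: fails → no k works.

none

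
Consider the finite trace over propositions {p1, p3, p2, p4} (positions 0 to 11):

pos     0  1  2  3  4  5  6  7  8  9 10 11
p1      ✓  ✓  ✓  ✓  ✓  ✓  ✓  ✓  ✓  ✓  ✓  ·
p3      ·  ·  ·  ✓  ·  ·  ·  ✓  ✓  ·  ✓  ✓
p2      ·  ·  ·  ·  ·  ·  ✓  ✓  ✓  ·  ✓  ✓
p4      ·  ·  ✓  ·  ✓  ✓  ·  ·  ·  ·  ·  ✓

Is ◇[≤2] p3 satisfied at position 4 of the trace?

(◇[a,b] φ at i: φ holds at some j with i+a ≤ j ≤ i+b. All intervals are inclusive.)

Check p3 at each j in [4,6]:
  j=4: false
  j=5: false
  j=6: false
No position in the window satisfies it → formula fails.

No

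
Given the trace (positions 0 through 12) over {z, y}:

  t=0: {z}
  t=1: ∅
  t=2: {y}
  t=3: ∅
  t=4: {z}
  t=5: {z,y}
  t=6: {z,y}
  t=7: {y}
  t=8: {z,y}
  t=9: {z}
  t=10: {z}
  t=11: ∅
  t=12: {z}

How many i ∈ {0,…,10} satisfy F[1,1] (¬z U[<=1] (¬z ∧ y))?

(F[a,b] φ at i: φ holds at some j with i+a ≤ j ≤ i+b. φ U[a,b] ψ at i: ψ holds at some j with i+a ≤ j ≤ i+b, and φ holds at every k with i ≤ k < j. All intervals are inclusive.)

Evaluate at each i in [0,10]:
  i=0: ✓ (witness j=1)
  i=1: ✓ (witness j=2)
  i=2: ✗ (none in [3,3])
  i=3: ✗ (none in [4,4])
  i=4: ✗ (none in [5,5])
  i=5: ✗ (none in [6,6])
  i=6: ✓ (witness j=7)
  i=7: ✗ (none in [8,8])
  i=8: ✗ (none in [9,9])
  i=9: ✗ (none in [10,10])
  i=10: ✗ (none in [11,11])
Positions where it holds: {0, 1, 6} → 3.

3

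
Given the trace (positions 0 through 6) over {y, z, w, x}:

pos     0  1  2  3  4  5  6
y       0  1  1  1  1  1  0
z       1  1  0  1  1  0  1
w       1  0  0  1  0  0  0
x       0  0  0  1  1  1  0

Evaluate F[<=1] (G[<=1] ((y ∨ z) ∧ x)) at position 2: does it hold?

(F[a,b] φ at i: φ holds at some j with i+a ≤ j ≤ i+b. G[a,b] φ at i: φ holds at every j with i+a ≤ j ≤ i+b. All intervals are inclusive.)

Yes

Check G[<=1] ((y ∨ z) ∧ x) at each j in [2,3]:
  j=2: fails at 2
  j=3: holds on [3,4]
Found at j=3 → formula holds.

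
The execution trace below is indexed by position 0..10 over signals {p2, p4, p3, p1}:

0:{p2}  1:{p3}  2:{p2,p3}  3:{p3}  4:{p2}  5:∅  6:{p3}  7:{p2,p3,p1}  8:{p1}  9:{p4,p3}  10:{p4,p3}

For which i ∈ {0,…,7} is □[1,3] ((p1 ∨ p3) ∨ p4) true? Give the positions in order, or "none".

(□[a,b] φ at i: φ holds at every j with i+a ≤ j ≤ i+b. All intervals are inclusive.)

0, 5, 6, 7

Evaluate at each i in [0,7]:
  i=0: ✓ (all of [1,3])
  i=1: ✗ (fails at j=4)
  i=2: ✗ (fails at j=4)
  i=3: ✗ (fails at j=4)
  i=4: ✗ (fails at j=5)
  i=5: ✓ (all of [6,8])
  i=6: ✓ (all of [7,9])
  i=7: ✓ (all of [8,10])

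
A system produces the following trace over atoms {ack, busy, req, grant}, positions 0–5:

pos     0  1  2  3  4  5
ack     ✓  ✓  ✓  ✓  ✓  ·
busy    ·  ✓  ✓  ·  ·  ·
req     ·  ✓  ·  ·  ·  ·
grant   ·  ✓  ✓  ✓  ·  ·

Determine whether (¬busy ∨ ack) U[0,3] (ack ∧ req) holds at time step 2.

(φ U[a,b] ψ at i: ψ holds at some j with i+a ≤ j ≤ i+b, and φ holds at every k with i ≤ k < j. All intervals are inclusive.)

Does not hold

Need some j in [2,5] with (ack ∧ req), and (¬busy ∨ ack) at every k in [2,j-1].
  j=2: (ack ∧ req) false.
  j=3: (ack ∧ req) false.
  j=4: (ack ∧ req) false.
  j=5: (ack ∧ req) false.
No j in the window works → until fails.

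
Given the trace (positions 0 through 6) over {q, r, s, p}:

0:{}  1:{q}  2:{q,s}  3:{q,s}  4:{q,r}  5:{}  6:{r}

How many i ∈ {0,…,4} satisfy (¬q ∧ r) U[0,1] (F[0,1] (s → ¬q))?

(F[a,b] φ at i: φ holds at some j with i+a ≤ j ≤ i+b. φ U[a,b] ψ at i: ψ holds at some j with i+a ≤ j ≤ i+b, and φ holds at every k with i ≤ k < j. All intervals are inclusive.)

4

Evaluate at each i in [0,4]:
  i=0: ✓ (rhs at j=0)
  i=1: ✓ (rhs at j=1)
  i=2: ✗ (lhs fails at k=2 before rhs at j=3)
  i=3: ✓ (rhs at j=3)
  i=4: ✓ (rhs at j=4)
Positions where it holds: {0, 1, 3, 4} → 4.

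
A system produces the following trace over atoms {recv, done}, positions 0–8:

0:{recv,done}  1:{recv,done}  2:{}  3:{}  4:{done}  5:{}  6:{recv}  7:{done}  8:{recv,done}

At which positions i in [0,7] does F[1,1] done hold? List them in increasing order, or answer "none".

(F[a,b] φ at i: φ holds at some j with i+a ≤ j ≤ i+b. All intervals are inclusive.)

Evaluate at each i in [0,7]:
  i=0: ✓ (witness j=1)
  i=1: ✗ (none in [2,2])
  i=2: ✗ (none in [3,3])
  i=3: ✓ (witness j=4)
  i=4: ✗ (none in [5,5])
  i=5: ✗ (none in [6,6])
  i=6: ✓ (witness j=7)
  i=7: ✓ (witness j=8)

0, 3, 6, 7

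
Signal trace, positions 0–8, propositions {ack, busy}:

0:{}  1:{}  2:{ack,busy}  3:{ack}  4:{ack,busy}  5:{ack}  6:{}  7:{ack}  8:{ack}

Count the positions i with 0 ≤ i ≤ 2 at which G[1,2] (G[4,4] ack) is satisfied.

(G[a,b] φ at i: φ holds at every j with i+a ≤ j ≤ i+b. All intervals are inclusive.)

Evaluate at each i in [0,2]:
  i=0: ✗ (fails at j=2)
  i=1: ✗ (fails at j=2)
  i=2: ✓ (all of [3,4])
Positions where it holds: {2} → 1.

1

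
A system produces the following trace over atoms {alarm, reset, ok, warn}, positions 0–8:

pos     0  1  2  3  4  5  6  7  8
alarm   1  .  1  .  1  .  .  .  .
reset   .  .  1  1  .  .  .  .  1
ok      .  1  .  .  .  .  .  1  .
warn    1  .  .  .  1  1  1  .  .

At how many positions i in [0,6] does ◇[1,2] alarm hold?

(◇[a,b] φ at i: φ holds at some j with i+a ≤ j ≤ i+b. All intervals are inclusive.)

4

Evaluate at each i in [0,6]:
  i=0: ✓ (witness j=2)
  i=1: ✓ (witness j=2)
  i=2: ✓ (witness j=4)
  i=3: ✓ (witness j=4)
  i=4: ✗ (none in [5,6])
  i=5: ✗ (none in [6,7])
  i=6: ✗ (none in [7,8])
Positions where it holds: {0, 1, 2, 3} → 4.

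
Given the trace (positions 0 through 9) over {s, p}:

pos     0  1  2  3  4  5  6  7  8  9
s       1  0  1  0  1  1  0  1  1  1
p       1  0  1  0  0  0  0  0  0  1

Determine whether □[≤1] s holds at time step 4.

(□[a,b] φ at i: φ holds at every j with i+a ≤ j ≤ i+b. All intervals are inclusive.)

Check s at every j in [4,5]:
  j=4: true
  j=5: true
All positions satisfy it → formula holds.

Holds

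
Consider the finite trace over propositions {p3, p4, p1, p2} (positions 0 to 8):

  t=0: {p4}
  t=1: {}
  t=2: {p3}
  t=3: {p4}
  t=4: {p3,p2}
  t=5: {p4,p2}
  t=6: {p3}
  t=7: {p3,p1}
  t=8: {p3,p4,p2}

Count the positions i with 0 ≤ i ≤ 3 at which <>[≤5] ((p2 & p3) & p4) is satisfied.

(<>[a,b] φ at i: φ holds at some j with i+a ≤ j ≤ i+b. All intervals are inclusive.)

Evaluate at each i in [0,3]:
  i=0: ✗ (none in [0,5])
  i=1: ✗ (none in [1,6])
  i=2: ✗ (none in [2,7])
  i=3: ✓ (witness j=8)
Positions where it holds: {3} → 1.

1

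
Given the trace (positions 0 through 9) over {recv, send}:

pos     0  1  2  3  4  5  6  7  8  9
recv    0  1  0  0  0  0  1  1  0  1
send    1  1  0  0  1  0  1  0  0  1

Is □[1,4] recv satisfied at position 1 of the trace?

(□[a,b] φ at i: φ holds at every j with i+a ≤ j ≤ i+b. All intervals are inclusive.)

Check recv at every j in [2,5]:
  j=2: false
  j=3: false
  j=4: false
  j=5: false
Fails at j=2 → formula fails.

Does not hold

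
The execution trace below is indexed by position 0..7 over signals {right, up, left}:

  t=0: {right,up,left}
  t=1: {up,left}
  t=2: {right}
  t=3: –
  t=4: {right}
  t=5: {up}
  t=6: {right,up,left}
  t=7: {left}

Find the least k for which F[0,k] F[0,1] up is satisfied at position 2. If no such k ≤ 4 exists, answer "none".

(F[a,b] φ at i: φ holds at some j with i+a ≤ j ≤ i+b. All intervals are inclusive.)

Scan j = 2,3,… for F[0,1] up:
  j=2: fails
  j=3: fails
  j=4: holds
First hit at j=4, so smallest k = 4-2 = 2.

2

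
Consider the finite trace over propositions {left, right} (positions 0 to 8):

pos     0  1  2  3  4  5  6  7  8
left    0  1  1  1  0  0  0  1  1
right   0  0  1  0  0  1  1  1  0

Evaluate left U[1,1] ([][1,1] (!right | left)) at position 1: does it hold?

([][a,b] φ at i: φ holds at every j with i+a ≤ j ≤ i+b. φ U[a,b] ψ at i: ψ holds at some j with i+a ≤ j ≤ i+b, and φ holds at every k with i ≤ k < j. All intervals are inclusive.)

Holds

Need some j in [2,2] with [][1,1] (!right | left), and left at every k in [1,j-1].
  j=2: [][1,1] (!right | left) holds; left holds at every k in [1,1] → satisfied.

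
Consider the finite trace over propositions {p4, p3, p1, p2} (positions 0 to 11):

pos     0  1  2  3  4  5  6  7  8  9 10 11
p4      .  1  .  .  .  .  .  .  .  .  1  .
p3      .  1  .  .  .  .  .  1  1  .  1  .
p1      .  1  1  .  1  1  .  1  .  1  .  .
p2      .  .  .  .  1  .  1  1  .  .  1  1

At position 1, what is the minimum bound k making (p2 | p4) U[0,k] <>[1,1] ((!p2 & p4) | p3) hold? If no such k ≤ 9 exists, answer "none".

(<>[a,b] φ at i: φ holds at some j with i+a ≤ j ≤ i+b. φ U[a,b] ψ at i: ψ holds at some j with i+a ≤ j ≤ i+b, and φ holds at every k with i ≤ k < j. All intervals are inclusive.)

Need earliest j ≥ 1 with <>[1,1] ((!p2 & p4) | p3), and (p2 | p4) at every k in [1,j-1].
  j=1: rhs fails.
  j=2: rhs fails.
  j=3: rhs fails.
  j=4: rhs fails.
  j=5: rhs fails.
  j=6: rhs holds but lhs fails at k=2.
  j=7: rhs holds but lhs fails at k=2.
  j=8: rhs fails.
  j=9: rhs holds but lhs fails at k=2.
  j=10: rhs fails.
No witness within the range → none.

none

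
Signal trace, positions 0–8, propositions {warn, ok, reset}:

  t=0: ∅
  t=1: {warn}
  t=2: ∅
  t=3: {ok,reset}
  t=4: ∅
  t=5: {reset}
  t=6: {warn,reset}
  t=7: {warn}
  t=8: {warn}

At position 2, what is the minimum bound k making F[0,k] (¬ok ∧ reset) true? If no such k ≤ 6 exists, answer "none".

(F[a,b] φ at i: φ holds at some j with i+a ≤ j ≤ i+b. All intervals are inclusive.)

Scan j = 2,3,… for (¬ok ∧ reset):
  j=2: fails
  j=3: fails
  j=4: fails
  j=5: holds
First hit at j=5, so smallest k = 5-2 = 3.

3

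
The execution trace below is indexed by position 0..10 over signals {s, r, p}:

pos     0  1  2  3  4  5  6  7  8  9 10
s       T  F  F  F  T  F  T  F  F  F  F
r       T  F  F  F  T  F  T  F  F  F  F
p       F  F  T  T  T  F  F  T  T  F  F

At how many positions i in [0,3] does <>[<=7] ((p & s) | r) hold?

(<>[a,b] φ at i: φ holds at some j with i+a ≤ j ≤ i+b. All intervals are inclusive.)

Evaluate at each i in [0,3]:
  i=0: ✓ (witness j=0)
  i=1: ✓ (witness j=4)
  i=2: ✓ (witness j=4)
  i=3: ✓ (witness j=4)
Positions where it holds: {0, 1, 2, 3} → 4.

4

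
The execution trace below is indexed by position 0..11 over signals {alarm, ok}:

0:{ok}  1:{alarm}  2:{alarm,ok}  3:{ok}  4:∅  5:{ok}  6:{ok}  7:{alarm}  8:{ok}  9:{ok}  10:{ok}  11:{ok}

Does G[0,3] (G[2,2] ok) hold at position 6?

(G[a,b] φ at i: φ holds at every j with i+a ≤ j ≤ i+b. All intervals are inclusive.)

Yes

Check G[2,2] ok at every j in [6,9]:
  j=6: holds on [8,8]
  j=7: holds on [9,9]
  j=8: holds on [10,10]
  j=9: holds on [11,11]
All positions satisfy it → formula holds.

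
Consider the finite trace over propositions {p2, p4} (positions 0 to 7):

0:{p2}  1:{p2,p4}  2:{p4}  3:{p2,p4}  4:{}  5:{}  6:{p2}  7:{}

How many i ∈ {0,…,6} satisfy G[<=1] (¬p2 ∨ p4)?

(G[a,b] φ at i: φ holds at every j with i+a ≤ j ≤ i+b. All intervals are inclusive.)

4

Evaluate at each i in [0,6]:
  i=0: ✗ (fails at j=0)
  i=1: ✓ (all of [1,2])
  i=2: ✓ (all of [2,3])
  i=3: ✓ (all of [3,4])
  i=4: ✓ (all of [4,5])
  i=5: ✗ (fails at j=6)
  i=6: ✗ (fails at j=6)
Positions where it holds: {1, 2, 3, 4} → 4.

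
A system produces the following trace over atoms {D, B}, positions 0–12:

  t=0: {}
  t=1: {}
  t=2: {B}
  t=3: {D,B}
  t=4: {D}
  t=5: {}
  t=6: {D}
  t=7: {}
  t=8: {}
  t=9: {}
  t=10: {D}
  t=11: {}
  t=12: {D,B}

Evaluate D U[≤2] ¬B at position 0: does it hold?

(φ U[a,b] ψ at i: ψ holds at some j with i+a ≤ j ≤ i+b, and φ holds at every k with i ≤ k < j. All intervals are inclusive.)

Need some j in [0,2] with ¬B, and D at every k in [0,j-1].
  j=0: ¬B holds; no prefix to check → satisfied.

Yes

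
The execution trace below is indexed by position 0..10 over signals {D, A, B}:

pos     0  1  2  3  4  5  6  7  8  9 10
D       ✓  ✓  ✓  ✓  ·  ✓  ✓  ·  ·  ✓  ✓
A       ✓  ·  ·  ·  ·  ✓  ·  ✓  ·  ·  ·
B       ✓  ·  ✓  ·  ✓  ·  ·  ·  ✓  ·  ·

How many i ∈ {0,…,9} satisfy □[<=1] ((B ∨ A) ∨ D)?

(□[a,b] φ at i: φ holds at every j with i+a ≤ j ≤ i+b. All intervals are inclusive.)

10

Evaluate at each i in [0,9]:
  i=0: ✓ (all of [0,1])
  i=1: ✓ (all of [1,2])
  i=2: ✓ (all of [2,3])
  i=3: ✓ (all of [3,4])
  i=4: ✓ (all of [4,5])
  i=5: ✓ (all of [5,6])
  i=6: ✓ (all of [6,7])
  i=7: ✓ (all of [7,8])
  i=8: ✓ (all of [8,9])
  i=9: ✓ (all of [9,10])
Positions where it holds: {0, 1, 2, 3, 4, 5, 6, 7, 8, 9} → 10.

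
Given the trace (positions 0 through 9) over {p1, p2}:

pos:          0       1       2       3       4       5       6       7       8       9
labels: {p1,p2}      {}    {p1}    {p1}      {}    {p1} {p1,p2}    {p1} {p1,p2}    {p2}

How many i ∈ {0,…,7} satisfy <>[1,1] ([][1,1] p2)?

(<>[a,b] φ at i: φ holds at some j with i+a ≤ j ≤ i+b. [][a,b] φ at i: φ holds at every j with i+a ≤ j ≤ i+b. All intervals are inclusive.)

3

Evaluate at each i in [0,7]:
  i=0: ✗ (none in [1,1])
  i=1: ✗ (none in [2,2])
  i=2: ✗ (none in [3,3])
  i=3: ✗ (none in [4,4])
  i=4: ✓ (witness j=5)
  i=5: ✗ (none in [6,6])
  i=6: ✓ (witness j=7)
  i=7: ✓ (witness j=8)
Positions where it holds: {4, 6, 7} → 3.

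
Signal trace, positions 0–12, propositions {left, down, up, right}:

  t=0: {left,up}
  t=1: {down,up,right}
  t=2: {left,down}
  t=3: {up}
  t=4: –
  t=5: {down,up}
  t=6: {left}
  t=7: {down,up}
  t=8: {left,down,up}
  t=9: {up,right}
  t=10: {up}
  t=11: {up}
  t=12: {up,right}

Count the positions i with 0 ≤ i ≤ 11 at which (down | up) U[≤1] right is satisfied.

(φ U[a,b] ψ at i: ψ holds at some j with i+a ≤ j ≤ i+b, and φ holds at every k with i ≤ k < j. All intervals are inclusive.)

Evaluate at each i in [0,11]:
  i=0: ✓ (rhs at j=1; lhs holds on [0,0])
  i=1: ✓ (rhs at j=1)
  i=2: ✗ (no rhs in [2,3])
  i=3: ✗ (no rhs in [3,4])
  i=4: ✗ (no rhs in [4,5])
  i=5: ✗ (no rhs in [5,6])
  i=6: ✗ (no rhs in [6,7])
  i=7: ✗ (no rhs in [7,8])
  i=8: ✓ (rhs at j=9; lhs holds on [8,8])
  i=9: ✓ (rhs at j=9)
  i=10: ✗ (no rhs in [10,11])
  i=11: ✓ (rhs at j=12; lhs holds on [11,11])
Positions where it holds: {0, 1, 8, 9, 11} → 5.

5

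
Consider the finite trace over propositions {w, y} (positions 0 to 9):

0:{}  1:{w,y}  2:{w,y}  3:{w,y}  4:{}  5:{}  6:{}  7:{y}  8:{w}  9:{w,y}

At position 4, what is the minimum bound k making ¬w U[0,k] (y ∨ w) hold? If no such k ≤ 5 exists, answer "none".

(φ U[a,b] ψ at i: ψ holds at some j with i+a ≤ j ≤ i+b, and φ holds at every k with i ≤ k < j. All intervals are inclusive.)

3

Need earliest j ≥ 4 with (y ∨ w), and ¬w at every k in [4,j-1].
  j=4: rhs fails.
  j=5: rhs fails.
  j=6: rhs fails.
  j=7: rhs holds; lhs holds on [4,6]. k = 3.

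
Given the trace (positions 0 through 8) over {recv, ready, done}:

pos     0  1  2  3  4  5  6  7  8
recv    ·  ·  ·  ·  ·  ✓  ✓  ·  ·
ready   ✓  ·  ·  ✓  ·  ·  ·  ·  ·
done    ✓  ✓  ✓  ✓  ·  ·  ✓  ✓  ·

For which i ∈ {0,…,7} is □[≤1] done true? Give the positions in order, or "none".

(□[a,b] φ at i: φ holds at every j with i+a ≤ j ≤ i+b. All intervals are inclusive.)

Evaluate at each i in [0,7]:
  i=0: ✓ (all of [0,1])
  i=1: ✓ (all of [1,2])
  i=2: ✓ (all of [2,3])
  i=3: ✗ (fails at j=4)
  i=4: ✗ (fails at j=4)
  i=5: ✗ (fails at j=5)
  i=6: ✓ (all of [6,7])
  i=7: ✗ (fails at j=8)

0, 1, 2, 6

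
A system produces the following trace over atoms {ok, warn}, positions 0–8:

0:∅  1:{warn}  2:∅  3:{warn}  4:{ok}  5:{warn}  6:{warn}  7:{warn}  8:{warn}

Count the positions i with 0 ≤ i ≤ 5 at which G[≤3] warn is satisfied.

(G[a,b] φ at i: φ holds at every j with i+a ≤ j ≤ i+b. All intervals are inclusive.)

Evaluate at each i in [0,5]:
  i=0: ✗ (fails at j=0)
  i=1: ✗ (fails at j=2)
  i=2: ✗ (fails at j=2)
  i=3: ✗ (fails at j=4)
  i=4: ✗ (fails at j=4)
  i=5: ✓ (all of [5,8])
Positions where it holds: {5} → 1.

1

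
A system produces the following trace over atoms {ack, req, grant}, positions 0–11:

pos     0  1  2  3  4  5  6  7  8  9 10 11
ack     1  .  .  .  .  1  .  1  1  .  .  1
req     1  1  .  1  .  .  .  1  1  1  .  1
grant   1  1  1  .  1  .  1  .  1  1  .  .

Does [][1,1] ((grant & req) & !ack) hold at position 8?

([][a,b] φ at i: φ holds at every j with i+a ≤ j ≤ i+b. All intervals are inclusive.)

Check ((grant & req) & !ack) at every j in [9,9]:
  j=9: true
All positions satisfy it → formula holds.

True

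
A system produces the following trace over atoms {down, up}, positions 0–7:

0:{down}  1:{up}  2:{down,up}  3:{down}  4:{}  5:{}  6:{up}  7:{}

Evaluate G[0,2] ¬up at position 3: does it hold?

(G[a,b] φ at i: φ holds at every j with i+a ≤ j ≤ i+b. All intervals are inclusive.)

Holds

Check ¬up at every j in [3,5]:
  j=3: true
  j=4: true
  j=5: true
All positions satisfy it → formula holds.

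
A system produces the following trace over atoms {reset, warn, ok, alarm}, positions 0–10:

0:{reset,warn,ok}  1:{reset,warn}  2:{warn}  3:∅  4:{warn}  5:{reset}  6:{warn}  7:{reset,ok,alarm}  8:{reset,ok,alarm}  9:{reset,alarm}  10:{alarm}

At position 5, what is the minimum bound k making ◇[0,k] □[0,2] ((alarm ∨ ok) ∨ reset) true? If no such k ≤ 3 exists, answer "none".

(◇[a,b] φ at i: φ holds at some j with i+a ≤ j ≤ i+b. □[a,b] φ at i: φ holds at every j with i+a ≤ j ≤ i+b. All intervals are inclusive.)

2

Scan j = 5,6,… for □[0,2] ((alarm ∨ ok) ∨ reset):
  j=5: fails
  j=6: fails
  j=7: holds
First hit at j=7, so smallest k = 7-5 = 2.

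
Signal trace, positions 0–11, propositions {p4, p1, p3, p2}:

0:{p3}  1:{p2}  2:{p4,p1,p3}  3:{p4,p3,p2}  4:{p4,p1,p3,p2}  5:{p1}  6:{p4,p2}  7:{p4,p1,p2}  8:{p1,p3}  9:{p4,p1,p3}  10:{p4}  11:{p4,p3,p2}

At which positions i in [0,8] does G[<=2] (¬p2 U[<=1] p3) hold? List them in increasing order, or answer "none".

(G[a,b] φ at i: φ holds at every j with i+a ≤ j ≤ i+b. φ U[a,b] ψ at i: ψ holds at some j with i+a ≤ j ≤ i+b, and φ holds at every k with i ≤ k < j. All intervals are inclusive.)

Evaluate at each i in [0,8]:
  i=0: ✗ (fails at j=1)
  i=1: ✗ (fails at j=1)
  i=2: ✓ (all of [2,4])
  i=3: ✗ (fails at j=5)
  i=4: ✗ (fails at j=5)
  i=5: ✗ (fails at j=5)
  i=6: ✗ (fails at j=6)
  i=7: ✗ (fails at j=7)
  i=8: ✓ (all of [8,10])

2, 8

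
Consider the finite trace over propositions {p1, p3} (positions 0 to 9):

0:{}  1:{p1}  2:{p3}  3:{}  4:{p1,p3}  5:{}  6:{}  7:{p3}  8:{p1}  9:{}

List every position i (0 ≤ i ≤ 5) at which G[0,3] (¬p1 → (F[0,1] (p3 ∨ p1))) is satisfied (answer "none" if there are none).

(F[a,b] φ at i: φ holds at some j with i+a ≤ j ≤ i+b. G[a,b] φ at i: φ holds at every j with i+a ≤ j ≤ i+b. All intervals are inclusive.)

0, 1

Evaluate at each i in [0,5]:
  i=0: ✓ (all of [0,3])
  i=1: ✓ (all of [1,4])
  i=2: ✗ (fails at j=5)
  i=3: ✗ (fails at j=5)
  i=4: ✗ (fails at j=5)
  i=5: ✗ (fails at j=5)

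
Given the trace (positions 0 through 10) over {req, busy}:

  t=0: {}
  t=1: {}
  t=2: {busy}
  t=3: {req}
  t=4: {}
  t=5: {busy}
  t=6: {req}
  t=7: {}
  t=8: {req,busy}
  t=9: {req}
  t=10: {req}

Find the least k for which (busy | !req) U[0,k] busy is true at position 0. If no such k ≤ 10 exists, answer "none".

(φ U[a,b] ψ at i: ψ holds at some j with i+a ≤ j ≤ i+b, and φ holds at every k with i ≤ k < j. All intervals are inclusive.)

Need earliest j ≥ 0 with busy, and (busy | !req) at every k in [0,j-1].
  j=0: rhs fails.
  j=1: rhs fails.
  j=2: rhs holds; lhs holds on [0,1]. k = 2.

2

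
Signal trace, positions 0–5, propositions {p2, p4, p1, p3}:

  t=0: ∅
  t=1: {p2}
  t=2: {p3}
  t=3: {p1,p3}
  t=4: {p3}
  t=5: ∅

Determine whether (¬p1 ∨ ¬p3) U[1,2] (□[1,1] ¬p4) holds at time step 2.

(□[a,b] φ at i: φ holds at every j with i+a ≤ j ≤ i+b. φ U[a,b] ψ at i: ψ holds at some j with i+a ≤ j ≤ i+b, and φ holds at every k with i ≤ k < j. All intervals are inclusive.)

Need some j in [3,4] with □[1,1] ¬p4, and (¬p1 ∨ ¬p3) at every k in [2,j-1].
  j=3: □[1,1] ¬p4 holds; (¬p1 ∨ ¬p3) holds at every k in [2,2] → satisfied.

Yes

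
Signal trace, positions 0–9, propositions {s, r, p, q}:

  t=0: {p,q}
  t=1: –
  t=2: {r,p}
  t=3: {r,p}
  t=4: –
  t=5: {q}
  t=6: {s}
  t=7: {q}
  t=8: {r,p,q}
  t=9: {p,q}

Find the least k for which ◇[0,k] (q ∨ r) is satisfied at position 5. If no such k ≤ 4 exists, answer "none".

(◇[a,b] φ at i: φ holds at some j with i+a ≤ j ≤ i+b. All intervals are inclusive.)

0

Scan j = 5,6,… for (q ∨ r):
  j=5: holds
First hit at j=5, so smallest k = 5-5 = 0.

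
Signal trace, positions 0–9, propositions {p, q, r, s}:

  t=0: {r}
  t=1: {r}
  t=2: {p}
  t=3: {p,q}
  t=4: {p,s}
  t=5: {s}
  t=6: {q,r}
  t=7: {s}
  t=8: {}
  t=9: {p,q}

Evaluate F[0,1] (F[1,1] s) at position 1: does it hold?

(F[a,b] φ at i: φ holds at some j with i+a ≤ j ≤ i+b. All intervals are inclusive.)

Check F[1,1] s at each j in [1,2]:
  j=1: fails (none in [2,2])
  j=2: fails (none in [3,3])
No position in the window satisfies it → formula fails.

False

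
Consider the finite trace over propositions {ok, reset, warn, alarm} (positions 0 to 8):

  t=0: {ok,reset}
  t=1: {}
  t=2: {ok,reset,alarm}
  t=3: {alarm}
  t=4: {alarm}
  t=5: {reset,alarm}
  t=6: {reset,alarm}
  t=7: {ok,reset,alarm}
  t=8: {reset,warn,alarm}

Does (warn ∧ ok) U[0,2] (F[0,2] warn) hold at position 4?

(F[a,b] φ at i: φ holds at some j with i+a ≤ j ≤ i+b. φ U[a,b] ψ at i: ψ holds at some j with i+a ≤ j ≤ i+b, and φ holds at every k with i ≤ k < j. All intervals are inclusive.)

False

Need some j in [4,6] with F[0,2] warn, and (warn ∧ ok) at every k in [4,j-1].
  j=4: F[0,2] warn — fails (none in [4,6]).
  j=5: F[0,2] warn — fails (none in [5,7]).
  j=6: F[0,2] warn holds, but (warn ∧ ok) fails at k=4 → not this j.
No j in the window works → until fails.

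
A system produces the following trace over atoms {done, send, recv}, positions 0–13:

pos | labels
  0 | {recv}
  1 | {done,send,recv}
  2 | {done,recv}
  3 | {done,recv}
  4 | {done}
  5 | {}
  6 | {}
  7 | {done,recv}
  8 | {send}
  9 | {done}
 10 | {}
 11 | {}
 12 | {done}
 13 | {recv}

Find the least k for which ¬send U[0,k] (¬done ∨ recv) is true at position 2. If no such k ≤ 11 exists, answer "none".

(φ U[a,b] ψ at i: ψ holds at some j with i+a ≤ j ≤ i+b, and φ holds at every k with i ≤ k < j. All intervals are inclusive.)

0

Need earliest j ≥ 2 with (¬done ∨ recv), and ¬send at every k in [2,j-1].
  j=2: rhs holds (empty prefix). k = 0.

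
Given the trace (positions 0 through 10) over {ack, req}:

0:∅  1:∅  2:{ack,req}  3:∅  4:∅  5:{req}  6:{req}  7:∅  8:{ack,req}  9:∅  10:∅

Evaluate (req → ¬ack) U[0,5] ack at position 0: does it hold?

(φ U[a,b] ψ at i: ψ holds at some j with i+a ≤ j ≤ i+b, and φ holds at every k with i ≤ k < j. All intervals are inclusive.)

Yes

Need some j in [0,5] with ack, and (req → ¬ack) at every k in [0,j-1].
  j=0: ack false.
  j=1: ack false.
  j=2: ack holds; (req → ¬ack) holds at every k in [0,1] → satisfied.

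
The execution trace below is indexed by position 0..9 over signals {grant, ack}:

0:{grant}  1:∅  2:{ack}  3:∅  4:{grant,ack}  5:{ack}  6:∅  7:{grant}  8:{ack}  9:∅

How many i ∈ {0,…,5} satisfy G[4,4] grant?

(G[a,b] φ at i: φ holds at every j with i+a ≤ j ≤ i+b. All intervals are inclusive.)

Evaluate at each i in [0,5]:
  i=0: ✓ (all of [4,4])
  i=1: ✗ (fails at j=5)
  i=2: ✗ (fails at j=6)
  i=3: ✓ (all of [7,7])
  i=4: ✗ (fails at j=8)
  i=5: ✗ (fails at j=9)
Positions where it holds: {0, 3} → 2.

2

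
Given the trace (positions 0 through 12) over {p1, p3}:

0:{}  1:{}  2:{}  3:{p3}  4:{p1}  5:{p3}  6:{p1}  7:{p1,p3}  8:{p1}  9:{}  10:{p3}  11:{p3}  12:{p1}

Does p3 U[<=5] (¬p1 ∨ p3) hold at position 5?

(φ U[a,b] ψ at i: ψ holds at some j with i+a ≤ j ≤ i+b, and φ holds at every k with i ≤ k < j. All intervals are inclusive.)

Yes

Need some j in [5,10] with (¬p1 ∨ p3), and p3 at every k in [5,j-1].
  j=5: (¬p1 ∨ p3) holds; no prefix to check → satisfied.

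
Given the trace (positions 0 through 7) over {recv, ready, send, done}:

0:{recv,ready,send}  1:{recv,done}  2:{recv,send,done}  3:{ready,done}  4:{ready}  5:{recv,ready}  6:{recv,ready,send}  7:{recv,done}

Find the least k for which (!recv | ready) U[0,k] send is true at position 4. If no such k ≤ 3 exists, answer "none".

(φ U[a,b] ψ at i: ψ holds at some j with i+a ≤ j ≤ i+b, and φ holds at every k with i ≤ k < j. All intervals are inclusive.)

Need earliest j ≥ 4 with send, and (!recv | ready) at every k in [4,j-1].
  j=4: rhs fails.
  j=5: rhs fails.
  j=6: rhs holds; lhs holds on [4,5]. k = 2.

2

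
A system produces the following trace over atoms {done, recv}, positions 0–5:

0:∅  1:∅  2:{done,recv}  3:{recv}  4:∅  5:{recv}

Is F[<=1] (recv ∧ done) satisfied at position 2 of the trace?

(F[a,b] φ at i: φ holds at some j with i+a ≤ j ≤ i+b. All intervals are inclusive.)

Yes

Check (recv ∧ done) at each j in [2,3]:
  j=2: true
  j=3: false
Found at j=2 → formula holds.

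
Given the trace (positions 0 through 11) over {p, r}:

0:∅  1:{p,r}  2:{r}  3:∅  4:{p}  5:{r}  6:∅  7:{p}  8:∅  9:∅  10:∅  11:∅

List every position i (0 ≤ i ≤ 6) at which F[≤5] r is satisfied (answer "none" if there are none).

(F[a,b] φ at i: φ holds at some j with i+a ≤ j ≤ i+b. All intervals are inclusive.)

Evaluate at each i in [0,6]:
  i=0: ✓ (witness j=1)
  i=1: ✓ (witness j=1)
  i=2: ✓ (witness j=2)
  i=3: ✓ (witness j=5)
  i=4: ✓ (witness j=5)
  i=5: ✓ (witness j=5)
  i=6: ✗ (none in [6,11])

0, 1, 2, 3, 4, 5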